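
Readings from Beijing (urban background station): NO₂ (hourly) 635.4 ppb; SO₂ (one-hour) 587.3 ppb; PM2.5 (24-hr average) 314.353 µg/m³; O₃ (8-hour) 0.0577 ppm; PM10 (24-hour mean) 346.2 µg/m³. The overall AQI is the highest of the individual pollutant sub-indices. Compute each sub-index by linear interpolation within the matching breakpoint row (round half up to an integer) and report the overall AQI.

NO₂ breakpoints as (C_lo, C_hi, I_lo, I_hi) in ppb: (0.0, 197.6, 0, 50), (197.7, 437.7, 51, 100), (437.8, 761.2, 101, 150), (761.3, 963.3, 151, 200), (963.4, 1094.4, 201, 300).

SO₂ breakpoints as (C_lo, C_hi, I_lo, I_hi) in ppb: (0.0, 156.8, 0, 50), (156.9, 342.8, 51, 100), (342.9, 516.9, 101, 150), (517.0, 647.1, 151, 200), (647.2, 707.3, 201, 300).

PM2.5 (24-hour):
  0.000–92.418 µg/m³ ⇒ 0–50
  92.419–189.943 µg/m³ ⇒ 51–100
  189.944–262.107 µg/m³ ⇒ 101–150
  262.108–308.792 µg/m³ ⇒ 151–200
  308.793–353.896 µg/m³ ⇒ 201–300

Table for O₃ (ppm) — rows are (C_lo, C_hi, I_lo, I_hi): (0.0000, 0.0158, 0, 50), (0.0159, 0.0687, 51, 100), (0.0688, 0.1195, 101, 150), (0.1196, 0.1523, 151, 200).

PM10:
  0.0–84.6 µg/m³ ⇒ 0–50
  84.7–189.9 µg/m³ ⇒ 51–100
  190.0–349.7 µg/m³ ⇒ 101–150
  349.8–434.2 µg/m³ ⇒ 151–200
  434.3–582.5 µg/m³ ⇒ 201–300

213

NO₂: 635.4 ∈ [437.8, 761.2] ↔ index [101, 150].
101 + (635.4−437.8)·(150−101)/(761.2−437.8) = 101 + 197.6·49/323.4 ≈ 130.94, so AQI = 131.
SO₂: 587.3 ∈ [517.0, 647.1] ↔ index [151, 200].
151 + (587.3−517.0)·(200−151)/(647.1−517.0) = 151 + 70.3·49/130.1 ≈ 177.48, so AQI = 177.
PM2.5: row 308.793–353.896 (AQI 201–300). (300−201)·(314.353−308.793)/(353.896−308.793) + 201 = 99·5.560/45.103 + 201 ≈ 213.20 → 213.
O₃ 0.0577: bracket 0.0159–0.0687 → index 51–100; slope 49/0.0528, offset 0.0418.
AQI = 51 + 49/0.0528·0.0418 ≈ 89.79 ⇒ 90.
PM10: 346.2 ∈ [190.0, 349.7] ↔ index [101, 150].
101 + (346.2−190.0)·(150−101)/(349.7−190.0) = 101 + 156.2·49/159.7 ≈ 148.93, so AQI = 149.
Sub-indices: NO₂→131, SO₂→177, PM2.5→213, O₃→90, PM10→149. Overall AQI = max = 213; dominant pollutant is PM2.5.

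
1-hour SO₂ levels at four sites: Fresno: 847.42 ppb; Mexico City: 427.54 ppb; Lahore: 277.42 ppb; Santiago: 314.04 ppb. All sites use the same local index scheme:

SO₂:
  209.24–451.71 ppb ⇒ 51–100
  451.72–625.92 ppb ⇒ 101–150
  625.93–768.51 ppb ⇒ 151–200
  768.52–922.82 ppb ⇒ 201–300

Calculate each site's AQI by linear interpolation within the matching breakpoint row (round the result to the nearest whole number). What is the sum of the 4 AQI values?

484

Fresno 847.42: bracket 768.52–922.82 → index 201–300; slope 99/154.30, offset 78.90.
AQI = 201 + 99/154.30·78.90 ≈ 251.62 ⇒ 252.
Mexico City 427.54: bracket 209.24–451.71 → index 51–100; slope 49/242.47, offset 218.30.
AQI = 51 + 49/242.47·218.30 ≈ 95.12 ⇒ 95.
Lahore: 277.42 ∈ [209.24, 451.71] ↔ index [51, 100].
51 + (277.42−209.24)·(100−51)/(451.71−209.24) = 51 + 68.18·49/242.47 ≈ 64.78, so AQI = 65.
Santiago 314.04: bracket 209.24–451.71 → index 51–100; slope 49/242.47, offset 104.80.
AQI = 51 + 49/242.47·104.80 ≈ 72.18 ⇒ 72.
AQIs: Fresno=252, Mexico City=95, Lahore=65, Santiago=72. Sum = 252 + 95 + 65 + 72 = 484.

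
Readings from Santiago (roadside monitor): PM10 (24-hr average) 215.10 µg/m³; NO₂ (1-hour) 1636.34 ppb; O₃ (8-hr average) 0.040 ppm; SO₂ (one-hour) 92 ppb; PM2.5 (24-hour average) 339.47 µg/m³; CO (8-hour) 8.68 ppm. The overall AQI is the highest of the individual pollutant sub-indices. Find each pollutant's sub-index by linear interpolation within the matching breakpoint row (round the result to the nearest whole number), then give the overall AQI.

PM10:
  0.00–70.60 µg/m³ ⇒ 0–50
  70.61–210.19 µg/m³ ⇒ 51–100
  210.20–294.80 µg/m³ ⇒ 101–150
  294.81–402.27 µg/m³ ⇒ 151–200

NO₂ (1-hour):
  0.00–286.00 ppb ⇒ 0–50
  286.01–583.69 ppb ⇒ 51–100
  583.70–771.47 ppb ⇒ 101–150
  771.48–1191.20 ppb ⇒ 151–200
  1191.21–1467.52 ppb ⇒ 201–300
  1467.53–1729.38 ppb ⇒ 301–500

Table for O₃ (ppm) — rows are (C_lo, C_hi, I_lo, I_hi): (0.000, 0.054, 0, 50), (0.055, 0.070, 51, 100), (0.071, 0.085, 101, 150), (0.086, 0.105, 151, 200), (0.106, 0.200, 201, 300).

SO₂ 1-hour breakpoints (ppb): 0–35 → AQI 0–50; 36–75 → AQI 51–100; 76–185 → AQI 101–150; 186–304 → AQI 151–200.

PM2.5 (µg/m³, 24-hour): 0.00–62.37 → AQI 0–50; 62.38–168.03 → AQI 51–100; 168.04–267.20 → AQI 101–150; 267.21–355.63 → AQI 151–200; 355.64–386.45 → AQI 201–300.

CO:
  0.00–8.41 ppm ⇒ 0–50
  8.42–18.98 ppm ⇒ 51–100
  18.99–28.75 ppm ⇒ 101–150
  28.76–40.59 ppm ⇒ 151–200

429

PM10 215.10: bracket 210.20–294.80 → index 101–150; slope 49/84.60, offset 4.90.
AQI = 101 + 49/84.60·4.90 ≈ 103.84 ⇒ 104.
NO₂: row 1467.53–1729.38 (AQI 301–500). (500−301)·(1636.34−1467.53)/(1729.38−1467.53) + 301 = 199·168.81/261.85 + 301 ≈ 429.29 → 429.
O₃ 0.040: bracket 0.000–0.054 → index 0–50; slope 50/0.054, offset 0.040.
AQI = 0 + 50/0.054·0.040 ≈ 37.04 ⇒ 37.
SO₂: row 76–185 (AQI 101–150). (150−101)·(92−76)/(185−76) + 101 = 49·16/109 + 101 ≈ 108.19 → 108.
PM2.5: 339.47 ∈ [267.21, 355.63] ↔ index [151, 200].
151 + (339.47−267.21)·(200−151)/(355.63−267.21) = 151 + 72.26·49/88.42 ≈ 191.04, so AQI = 191.
CO 8.68: bracket 8.42–18.98 → index 51–100; slope 49/10.56, offset 0.26.
AQI = 51 + 49/10.56·0.26 ≈ 52.21 ⇒ 52.
Sub-indices: PM10→104, NO₂→429, O₃→37, SO₂→108, PM2.5→191, CO→52. Overall AQI = max = 429; dominant pollutant is NO₂.
AQI 429: Hazardous.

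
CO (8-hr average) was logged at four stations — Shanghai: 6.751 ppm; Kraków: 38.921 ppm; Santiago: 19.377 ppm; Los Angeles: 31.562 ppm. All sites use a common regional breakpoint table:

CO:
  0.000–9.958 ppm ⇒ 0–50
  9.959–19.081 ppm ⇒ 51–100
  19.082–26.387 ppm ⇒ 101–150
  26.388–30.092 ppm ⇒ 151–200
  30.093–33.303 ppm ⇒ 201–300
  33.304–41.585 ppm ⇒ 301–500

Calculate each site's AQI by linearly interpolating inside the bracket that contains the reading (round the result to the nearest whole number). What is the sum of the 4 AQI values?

Shanghai 6.751: bracket 0.000–9.958 → index 0–50; slope 50/9.958, offset 6.751.
AQI = 0 + 50/9.958·6.751 ≈ 33.90 ⇒ 34.
Kraków: 38.921 lies in 33.304–41.585, so I_lo=301, I_hi=500, C_lo=33.304, C_hi=41.585.
(500−301)/(41.585−33.304) × (38.921−33.304) + 301 = 199/8.281 × 5.617 + 301 ≈ 435.98 → 436.
Santiago: 19.377 lies in 19.082–26.387, so I_lo=101, I_hi=150, C_lo=19.082, C_hi=26.387.
(150−101)/(26.387−19.082) × (19.377−19.082) + 101 = 49/7.305 × 0.295 + 101 ≈ 102.98 → 103.
Los Angeles 31.562: bracket 30.093–33.303 → index 201–300; slope 99/3.210, offset 1.469.
AQI = 201 + 99/3.210·1.469 ≈ 246.31 ⇒ 246.
AQIs: Shanghai=34, Kraków=436, Santiago=103, Los Angeles=246. Sum = 34 + 436 + 103 + 246 = 819.

819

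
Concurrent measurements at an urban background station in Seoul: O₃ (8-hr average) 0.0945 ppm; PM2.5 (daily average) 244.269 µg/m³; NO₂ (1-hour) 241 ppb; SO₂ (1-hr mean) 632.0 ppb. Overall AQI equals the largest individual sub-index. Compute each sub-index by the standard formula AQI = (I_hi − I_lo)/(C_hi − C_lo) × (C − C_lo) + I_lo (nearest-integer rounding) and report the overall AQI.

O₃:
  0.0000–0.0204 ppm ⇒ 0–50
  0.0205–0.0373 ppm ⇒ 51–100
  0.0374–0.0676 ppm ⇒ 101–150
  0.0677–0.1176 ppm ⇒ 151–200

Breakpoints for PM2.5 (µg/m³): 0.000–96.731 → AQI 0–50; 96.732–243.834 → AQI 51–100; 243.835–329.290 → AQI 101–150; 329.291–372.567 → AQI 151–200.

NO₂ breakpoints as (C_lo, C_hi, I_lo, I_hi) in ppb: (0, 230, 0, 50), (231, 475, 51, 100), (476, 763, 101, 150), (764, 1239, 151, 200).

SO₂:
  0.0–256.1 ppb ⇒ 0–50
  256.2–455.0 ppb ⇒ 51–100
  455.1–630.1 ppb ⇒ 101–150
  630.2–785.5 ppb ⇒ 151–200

O₃: 0.0945 ∈ [0.0677, 0.1176] ↔ index [151, 200].
151 + (0.0945−0.0677)·(200−151)/(0.1176−0.0677) = 151 + 0.0268·49/0.0499 ≈ 177.32, so AQI = 177.
PM2.5 244.269: bracket 243.835–329.290 → index 101–150; slope 49/85.455, offset 0.434.
AQI = 101 + 49/85.455·0.434 ≈ 101.25 ⇒ 101.
NO₂: 241 ∈ [231, 475] ↔ index [51, 100].
51 + (241−231)·(100−51)/(475−231) = 51 + 10·49/244 ≈ 53.01, so AQI = 53.
SO₂ 632.0: bracket 630.2–785.5 → index 151–200; slope 49/155.3, offset 1.8.
AQI = 151 + 49/155.3·1.8 ≈ 151.57 ⇒ 152.
Sub-indices: O₃→177, PM2.5→101, NO₂→53, SO₂→152. Overall AQI = max = 177; dominant pollutant is O₃.

177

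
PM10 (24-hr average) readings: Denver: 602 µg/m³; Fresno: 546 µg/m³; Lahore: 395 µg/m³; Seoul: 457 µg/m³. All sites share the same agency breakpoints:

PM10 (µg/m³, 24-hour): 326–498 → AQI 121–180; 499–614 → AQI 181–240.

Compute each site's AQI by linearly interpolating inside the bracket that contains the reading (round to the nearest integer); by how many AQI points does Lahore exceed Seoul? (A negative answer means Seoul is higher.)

Denver 602: bracket 499–614 → index 181–240; slope 59/115, offset 103.
AQI = 181 + 59/115·103 ≈ 233.84 ⇒ 234.
Fresno: row 499–614 (AQI 181–240). (240−181)·(546−499)/(614−499) + 181 = 59·47/115 + 181 ≈ 205.11 → 205.
Lahore: 395 ∈ [326, 498] ↔ index [121, 180].
121 + (395−326)·(180−121)/(498−326) = 121 + 69·59/172 ≈ 144.67, so AQI = 145.
Seoul: 457 ∈ [326, 498] ↔ index [121, 180].
121 + (457−326)·(180−121)/(498−326) = 121 + 131·59/172 ≈ 165.94, so AQI = 166.
AQIs: Denver=234, Fresno=205, Lahore=145, Seoul=166. Lahore (145) − Seoul (166) = -21.

-21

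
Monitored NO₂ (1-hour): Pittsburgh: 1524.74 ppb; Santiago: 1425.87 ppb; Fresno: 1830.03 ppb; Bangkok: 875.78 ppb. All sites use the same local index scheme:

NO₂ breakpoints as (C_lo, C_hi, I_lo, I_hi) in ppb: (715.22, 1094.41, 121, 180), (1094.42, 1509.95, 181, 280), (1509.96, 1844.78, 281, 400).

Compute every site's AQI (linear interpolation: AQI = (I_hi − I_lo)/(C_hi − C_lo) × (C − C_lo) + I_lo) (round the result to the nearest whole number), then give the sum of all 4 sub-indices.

Pittsburgh: 1524.74 ∈ [1509.96, 1844.78] ↔ index [281, 400].
281 + (1524.74−1509.96)·(400−281)/(1844.78−1509.96) = 281 + 14.78·119/334.82 ≈ 286.25, so AQI = 286.
Santiago 1425.87: bracket 1094.42–1509.95 → index 181–280; slope 99/415.53, offset 331.45.
AQI = 181 + 99/415.53·331.45 ≈ 259.97 ⇒ 260.
Fresno: row 1509.96–1844.78 (AQI 281–400). (400−281)·(1830.03−1509.96)/(1844.78−1509.96) + 281 = 119·320.07/334.82 + 281 ≈ 394.76 → 395.
Bangkok: 875.78 lies in 715.22–1094.41, so I_lo=121, I_hi=180, C_lo=715.22, C_hi=1094.41.
(180−121)/(1094.41−715.22) × (875.78−715.22) + 121 = 59/379.19 × 160.56 + 121 ≈ 145.98 → 146.
AQIs: Pittsburgh=286, Santiago=260, Fresno=395, Bangkok=146. Sum = 286 + 260 + 395 + 146 = 1087.

1087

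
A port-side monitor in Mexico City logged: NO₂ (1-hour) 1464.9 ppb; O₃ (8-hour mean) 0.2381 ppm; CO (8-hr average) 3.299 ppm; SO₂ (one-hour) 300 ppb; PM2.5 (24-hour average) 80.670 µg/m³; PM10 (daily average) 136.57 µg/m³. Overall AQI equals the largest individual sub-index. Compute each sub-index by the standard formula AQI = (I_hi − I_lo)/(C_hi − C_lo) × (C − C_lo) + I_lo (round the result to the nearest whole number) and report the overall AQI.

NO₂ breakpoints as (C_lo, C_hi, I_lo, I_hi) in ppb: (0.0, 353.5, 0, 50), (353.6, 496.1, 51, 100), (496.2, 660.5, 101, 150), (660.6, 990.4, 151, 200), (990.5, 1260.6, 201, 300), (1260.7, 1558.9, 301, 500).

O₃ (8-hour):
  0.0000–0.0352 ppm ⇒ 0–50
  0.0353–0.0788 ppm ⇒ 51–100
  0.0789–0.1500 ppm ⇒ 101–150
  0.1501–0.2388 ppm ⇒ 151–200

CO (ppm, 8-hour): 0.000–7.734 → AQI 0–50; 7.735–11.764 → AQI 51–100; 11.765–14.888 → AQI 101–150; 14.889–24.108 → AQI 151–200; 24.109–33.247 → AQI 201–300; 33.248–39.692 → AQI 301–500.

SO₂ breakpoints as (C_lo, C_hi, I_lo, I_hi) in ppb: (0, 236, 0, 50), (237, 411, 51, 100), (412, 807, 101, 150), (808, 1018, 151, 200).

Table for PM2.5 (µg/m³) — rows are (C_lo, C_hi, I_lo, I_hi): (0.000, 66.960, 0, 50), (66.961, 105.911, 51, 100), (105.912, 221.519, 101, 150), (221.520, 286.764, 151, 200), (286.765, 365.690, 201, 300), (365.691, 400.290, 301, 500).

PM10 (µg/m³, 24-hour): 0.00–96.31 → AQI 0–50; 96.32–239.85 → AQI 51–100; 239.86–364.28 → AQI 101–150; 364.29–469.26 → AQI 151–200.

NO₂: row 1260.7–1558.9 (AQI 301–500). (500−301)·(1464.9−1260.7)/(1558.9−1260.7) + 301 = 199·204.2/298.2 + 301 ≈ 437.27 → 437.
O₃ 0.2381: bracket 0.1501–0.2388 → index 151–200; slope 49/0.0887, offset 0.0880.
AQI = 151 + 49/0.0887·0.0880 ≈ 199.61 ⇒ 200.
CO: row 0.000–7.734 (AQI 0–50). (50−0)·(3.299−0.000)/(7.734−0.000) + 0 = 50·3.299/7.734 + 0 ≈ 21.33 → 21.
SO₂: 300 lies in 237–411, so I_lo=51, I_hi=100, C_lo=237, C_hi=411.
(100−51)/(411−237) × (300−237) + 51 = 49/174 × 63 + 51 ≈ 68.74 → 69.
PM2.5: row 66.961–105.911 (AQI 51–100). (100−51)·(80.670−66.961)/(105.911−66.961) + 51 = 49·13.709/38.950 + 51 ≈ 68.25 → 68.
PM10: 136.57 ∈ [96.32, 239.85] ↔ index [51, 100].
51 + (136.57−96.32)·(100−51)/(239.85−96.32) = 51 + 40.25·49/143.53 ≈ 64.74, so AQI = 65.
Sub-indices: NO₂→437, O₃→200, CO→21, SO₂→69, PM2.5→68, PM10→65. Overall AQI = max = 437; dominant pollutant is NO₂.

437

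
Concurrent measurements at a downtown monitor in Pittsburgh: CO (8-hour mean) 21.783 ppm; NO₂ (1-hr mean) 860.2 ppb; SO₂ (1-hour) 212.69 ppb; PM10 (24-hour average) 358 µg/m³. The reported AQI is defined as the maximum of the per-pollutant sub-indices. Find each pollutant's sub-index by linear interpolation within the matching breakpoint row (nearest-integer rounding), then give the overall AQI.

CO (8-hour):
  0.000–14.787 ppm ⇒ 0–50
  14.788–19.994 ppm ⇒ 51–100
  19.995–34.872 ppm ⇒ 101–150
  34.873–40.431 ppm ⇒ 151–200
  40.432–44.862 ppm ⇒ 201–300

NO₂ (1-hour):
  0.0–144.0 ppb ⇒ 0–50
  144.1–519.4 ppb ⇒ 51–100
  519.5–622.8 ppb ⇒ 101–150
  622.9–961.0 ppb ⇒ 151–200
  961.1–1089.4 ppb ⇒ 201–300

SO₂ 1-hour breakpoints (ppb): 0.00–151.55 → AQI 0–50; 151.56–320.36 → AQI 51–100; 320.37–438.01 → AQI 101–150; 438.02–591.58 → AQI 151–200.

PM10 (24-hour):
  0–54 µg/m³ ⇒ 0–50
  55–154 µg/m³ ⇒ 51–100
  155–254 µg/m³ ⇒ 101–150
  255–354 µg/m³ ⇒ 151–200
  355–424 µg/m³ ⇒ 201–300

CO: 21.783 ∈ [19.995, 34.872] ↔ index [101, 150].
101 + (21.783−19.995)·(150−101)/(34.872−19.995) = 101 + 1.788·49/14.877 ≈ 106.89, so AQI = 107.
NO₂: row 622.9–961.0 (AQI 151–200). (200−151)·(860.2−622.9)/(961.0−622.9) + 151 = 49·237.3/338.1 + 151 ≈ 185.39 → 185.
SO₂: 212.69 lies in 151.56–320.36, so I_lo=51, I_hi=100, C_lo=151.56, C_hi=320.36.
(100−51)/(320.36−151.56) × (212.69−151.56) + 51 = 49/168.80 × 61.13 + 51 ≈ 68.75 → 69.
PM10: row 355–424 (AQI 201–300). (300−201)·(358−355)/(424−355) + 201 = 99·3/69 + 201 ≈ 205.30 → 205.
Sub-indices: CO→107, NO₂→185, SO₂→69, PM10→205. Overall AQI = max = 205; dominant pollutant is PM10.

205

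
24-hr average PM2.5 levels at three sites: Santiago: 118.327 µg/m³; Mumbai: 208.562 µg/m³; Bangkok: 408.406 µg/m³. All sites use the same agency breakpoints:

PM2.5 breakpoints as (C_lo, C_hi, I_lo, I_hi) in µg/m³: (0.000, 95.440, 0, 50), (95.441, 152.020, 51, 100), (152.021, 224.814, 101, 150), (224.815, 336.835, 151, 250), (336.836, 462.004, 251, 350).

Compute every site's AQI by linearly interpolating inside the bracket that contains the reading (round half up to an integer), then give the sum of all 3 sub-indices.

Santiago: 118.327 ∈ [95.441, 152.020] ↔ index [51, 100].
51 + (118.327−95.441)·(100−51)/(152.020−95.441) = 51 + 22.886·49/56.579 ≈ 70.82, so AQI = 71.
Mumbai 208.562: bracket 152.021–224.814 → index 101–150; slope 49/72.793, offset 56.541.
AQI = 101 + 49/72.793·56.541 ≈ 139.06 ⇒ 139.
Bangkok 408.406: bracket 336.836–462.004 → index 251–350; slope 99/125.168, offset 71.570.
AQI = 251 + 99/125.168·71.570 ≈ 307.61 ⇒ 308.
AQIs: Santiago=71, Mumbai=139, Bangkok=308. Sum = 71 + 139 + 308 = 518.

518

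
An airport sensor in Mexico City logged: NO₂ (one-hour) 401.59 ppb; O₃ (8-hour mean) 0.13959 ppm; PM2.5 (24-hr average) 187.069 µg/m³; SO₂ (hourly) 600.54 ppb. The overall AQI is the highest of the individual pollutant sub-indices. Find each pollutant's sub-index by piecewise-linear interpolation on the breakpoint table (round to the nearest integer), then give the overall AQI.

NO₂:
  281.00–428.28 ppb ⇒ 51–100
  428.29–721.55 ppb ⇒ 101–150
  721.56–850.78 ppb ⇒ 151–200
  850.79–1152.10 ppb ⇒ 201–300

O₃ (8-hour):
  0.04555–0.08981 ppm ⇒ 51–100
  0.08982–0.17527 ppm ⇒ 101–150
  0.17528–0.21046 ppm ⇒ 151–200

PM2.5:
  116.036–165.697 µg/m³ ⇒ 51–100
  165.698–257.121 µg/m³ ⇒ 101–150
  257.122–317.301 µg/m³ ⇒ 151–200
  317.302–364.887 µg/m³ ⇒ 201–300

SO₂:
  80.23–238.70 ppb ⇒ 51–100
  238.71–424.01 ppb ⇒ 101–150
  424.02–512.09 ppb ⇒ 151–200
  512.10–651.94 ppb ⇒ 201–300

264

NO₂ 401.59: bracket 281.00–428.28 → index 51–100; slope 49/147.28, offset 120.59.
AQI = 51 + 49/147.28·120.59 ≈ 91.12 ⇒ 91.
O₃: 0.13959 ∈ [0.08982, 0.17527] ↔ index [101, 150].
101 + (0.13959−0.08982)·(150−101)/(0.17527−0.08982) = 101 + 0.04977·49/0.08545 ≈ 129.54, so AQI = 130.
PM2.5 187.069: bracket 165.698–257.121 → index 101–150; slope 49/91.423, offset 21.371.
AQI = 101 + 49/91.423·21.371 ≈ 112.45 ⇒ 112.
SO₂: 600.54 lies in 512.10–651.94, so I_lo=201, I_hi=300, C_lo=512.10, C_hi=651.94.
(300−201)/(651.94−512.10) × (600.54−512.10) + 201 = 99/139.84 × 88.44 + 201 ≈ 263.61 → 264.
Sub-indices: NO₂→91, O₃→130, PM2.5→112, SO₂→264. Overall AQI = max = 264; dominant pollutant is SO₂.
AQI 264: Very Unhealthy.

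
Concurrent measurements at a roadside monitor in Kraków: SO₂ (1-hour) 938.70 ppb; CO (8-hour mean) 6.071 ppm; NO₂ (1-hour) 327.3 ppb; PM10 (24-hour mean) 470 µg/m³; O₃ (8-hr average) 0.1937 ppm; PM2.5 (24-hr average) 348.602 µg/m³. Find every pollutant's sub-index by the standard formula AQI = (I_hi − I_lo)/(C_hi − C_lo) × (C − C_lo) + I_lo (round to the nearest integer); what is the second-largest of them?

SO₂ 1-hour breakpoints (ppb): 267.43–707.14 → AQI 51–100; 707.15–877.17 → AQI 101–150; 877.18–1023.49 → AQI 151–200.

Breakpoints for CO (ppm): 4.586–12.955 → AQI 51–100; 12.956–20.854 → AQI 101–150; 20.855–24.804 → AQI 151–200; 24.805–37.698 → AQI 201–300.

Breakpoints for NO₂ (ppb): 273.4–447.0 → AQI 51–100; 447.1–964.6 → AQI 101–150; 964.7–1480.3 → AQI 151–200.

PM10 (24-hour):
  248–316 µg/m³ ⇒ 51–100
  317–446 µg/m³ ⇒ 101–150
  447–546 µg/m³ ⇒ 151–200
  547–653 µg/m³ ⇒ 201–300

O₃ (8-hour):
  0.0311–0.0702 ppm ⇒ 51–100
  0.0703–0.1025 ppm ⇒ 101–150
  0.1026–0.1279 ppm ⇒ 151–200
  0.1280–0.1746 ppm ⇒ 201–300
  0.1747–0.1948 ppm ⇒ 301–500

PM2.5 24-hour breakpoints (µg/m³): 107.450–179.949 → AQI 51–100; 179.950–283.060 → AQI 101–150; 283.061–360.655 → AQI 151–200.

SO₂: 938.70 ∈ [877.18, 1023.49] ↔ index [151, 200].
151 + (938.70−877.18)·(200−151)/(1023.49−877.18) = 151 + 61.52·49/146.31 ≈ 171.60, so AQI = 172.
CO 6.071: bracket 4.586–12.955 → index 51–100; slope 49/8.369, offset 1.485.
AQI = 51 + 49/8.369·1.485 ≈ 59.69 ⇒ 60.
NO₂: 327.3 ∈ [273.4, 447.0] ↔ index [51, 100].
51 + (327.3−273.4)·(100−51)/(447.0−273.4) = 51 + 53.9·49/173.6 ≈ 66.21, so AQI = 66.
PM10 470: bracket 447–546 → index 151–200; slope 49/99, offset 23.
AQI = 151 + 49/99·23 ≈ 162.38 ⇒ 162.
O₃ 0.1937: bracket 0.1747–0.1948 → index 301–500; slope 199/0.0201, offset 0.0190.
AQI = 301 + 199/0.0201·0.0190 ≈ 489.11 ⇒ 489.
PM2.5: 348.602 ∈ [283.061, 360.655] ↔ index [151, 200].
151 + (348.602−283.061)·(200−151)/(360.655−283.061) = 151 + 65.541·49/77.594 ≈ 192.39, so AQI = 192.
Sub-indices: SO₂→172, CO→60, NO₂→66, PM10→162, O₃→489, PM2.5→192. Ranked high→low: 489, 192, 172, 162, 66, 60. Second-highest sub-index = 192.

192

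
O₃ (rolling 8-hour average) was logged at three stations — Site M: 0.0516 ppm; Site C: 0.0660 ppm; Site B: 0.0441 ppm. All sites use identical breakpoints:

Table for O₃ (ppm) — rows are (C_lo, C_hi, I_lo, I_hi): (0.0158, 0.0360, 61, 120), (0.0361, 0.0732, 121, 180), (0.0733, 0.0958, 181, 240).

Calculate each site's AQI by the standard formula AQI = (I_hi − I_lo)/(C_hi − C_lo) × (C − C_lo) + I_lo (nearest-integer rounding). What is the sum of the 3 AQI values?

449

Site M: 0.0516 lies in 0.0361–0.0732, so I_lo=121, I_hi=180, C_lo=0.0361, C_hi=0.0732.
(180−121)/(0.0732−0.0361) × (0.0516−0.0361) + 121 = 59/0.0371 × 0.0155 + 121 ≈ 145.65 → 146.
Site C: 0.0660 ∈ [0.0361, 0.0732] ↔ index [121, 180].
121 + (0.0660−0.0361)·(180−121)/(0.0732−0.0361) = 121 + 0.0299·59/0.0371 ≈ 168.55, so AQI = 169.
Site B: 0.0441 lies in 0.0361–0.0732, so I_lo=121, I_hi=180, C_lo=0.0361, C_hi=0.0732.
(180−121)/(0.0732−0.0361) × (0.0441−0.0361) + 121 = 59/0.0371 × 0.0080 + 121 ≈ 133.72 → 134.
AQIs: Site M=146, Site C=169, Site B=134. Sum = 146 + 169 + 134 = 449.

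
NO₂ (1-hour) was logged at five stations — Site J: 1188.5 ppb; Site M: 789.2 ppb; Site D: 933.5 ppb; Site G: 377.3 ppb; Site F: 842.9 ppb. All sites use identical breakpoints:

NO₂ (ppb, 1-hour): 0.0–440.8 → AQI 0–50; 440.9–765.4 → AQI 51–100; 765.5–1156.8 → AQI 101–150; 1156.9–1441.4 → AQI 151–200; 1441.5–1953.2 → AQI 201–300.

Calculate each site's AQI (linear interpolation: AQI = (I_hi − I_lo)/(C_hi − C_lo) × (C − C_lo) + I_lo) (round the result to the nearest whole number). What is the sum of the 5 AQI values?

Site J 1188.5: bracket 1156.9–1441.4 → index 151–200; slope 49/284.5, offset 31.6.
AQI = 151 + 49/284.5·31.6 ≈ 156.44 ⇒ 156.
Site M: 789.2 ∈ [765.5, 1156.8] ↔ index [101, 150].
101 + (789.2−765.5)·(150−101)/(1156.8−765.5) = 101 + 23.7·49/391.3 ≈ 103.97, so AQI = 104.
Site D: 933.5 ∈ [765.5, 1156.8] ↔ index [101, 150].
101 + (933.5−765.5)·(150−101)/(1156.8−765.5) = 101 + 168.0·49/391.3 ≈ 122.04, so AQI = 122.
Site G: 377.3 lies in 0.0–440.8, so I_lo=0, I_hi=50, C_lo=0.0, C_hi=440.8.
(50−0)/(440.8−0.0) × (377.3−0.0) + 0 = 50/440.8 × 377.3 + 0 ≈ 42.80 → 43.
Site F 842.9: bracket 765.5–1156.8 → index 101–150; slope 49/391.3, offset 77.4.
AQI = 101 + 49/391.3·77.4 ≈ 110.69 ⇒ 111.
AQIs: Site J=156, Site M=104, Site D=122, Site G=43, Site F=111. Sum = 156 + 104 + 122 + 43 + 111 = 536.

536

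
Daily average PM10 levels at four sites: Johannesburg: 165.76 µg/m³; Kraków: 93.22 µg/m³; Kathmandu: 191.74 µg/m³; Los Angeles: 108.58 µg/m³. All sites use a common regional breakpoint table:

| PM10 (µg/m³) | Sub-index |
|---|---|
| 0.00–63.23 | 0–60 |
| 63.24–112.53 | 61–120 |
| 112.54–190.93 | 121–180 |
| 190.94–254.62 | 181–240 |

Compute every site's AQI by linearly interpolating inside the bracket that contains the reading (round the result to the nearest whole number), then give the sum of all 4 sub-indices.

555

Johannesburg: 165.76 ∈ [112.54, 190.93] ↔ index [121, 180].
121 + (165.76−112.54)·(180−121)/(190.93−112.54) = 121 + 53.22·59/78.39 ≈ 161.06, so AQI = 161.
Kraków: 93.22 ∈ [63.24, 112.53] ↔ index [61, 120].
61 + (93.22−63.24)·(120−61)/(112.53−63.24) = 61 + 29.98·59/49.29 ≈ 96.89, so AQI = 97.
Kathmandu: 191.74 ∈ [190.94, 254.62] ↔ index [181, 240].
181 + (191.74−190.94)·(240−181)/(254.62−190.94) = 181 + 0.80·59/63.68 ≈ 181.74, so AQI = 182.
Los Angeles 108.58: bracket 63.24–112.53 → index 61–120; slope 59/49.29, offset 45.34.
AQI = 61 + 59/49.29·45.34 ≈ 115.27 ⇒ 115.
AQIs: Johannesburg=161, Kraków=97, Kathmandu=182, Los Angeles=115. Sum = 161 + 97 + 182 + 115 = 555.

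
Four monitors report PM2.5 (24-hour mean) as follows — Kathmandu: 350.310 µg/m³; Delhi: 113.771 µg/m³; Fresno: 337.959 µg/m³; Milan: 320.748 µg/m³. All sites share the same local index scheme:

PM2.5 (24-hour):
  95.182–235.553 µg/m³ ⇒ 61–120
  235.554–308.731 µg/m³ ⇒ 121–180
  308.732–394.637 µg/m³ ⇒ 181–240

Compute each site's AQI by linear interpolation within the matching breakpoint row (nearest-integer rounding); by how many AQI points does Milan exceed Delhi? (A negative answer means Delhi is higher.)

Kathmandu: 350.310 ∈ [308.732, 394.637] ↔ index [181, 240].
181 + (350.310−308.732)·(240−181)/(394.637−308.732) = 181 + 41.578·59/85.905 ≈ 209.56, so AQI = 210.
Delhi: 113.771 lies in 95.182–235.553, so I_lo=61, I_hi=120, C_lo=95.182, C_hi=235.553.
(120−61)/(235.553−95.182) × (113.771−95.182) + 61 = 59/140.371 × 18.589 + 61 ≈ 68.81 → 69.
Fresno: 337.959 ∈ [308.732, 394.637] ↔ index [181, 240].
181 + (337.959−308.732)·(240−181)/(394.637−308.732) = 181 + 29.227·59/85.905 ≈ 201.07, so AQI = 201.
Milan 320.748: bracket 308.732–394.637 → index 181–240; slope 59/85.905, offset 12.016.
AQI = 181 + 59/85.905·12.016 ≈ 189.25 ⇒ 189.
AQIs: Kathmandu=210, Delhi=69, Fresno=201, Milan=189. Milan (189) − Delhi (69) = 120.

120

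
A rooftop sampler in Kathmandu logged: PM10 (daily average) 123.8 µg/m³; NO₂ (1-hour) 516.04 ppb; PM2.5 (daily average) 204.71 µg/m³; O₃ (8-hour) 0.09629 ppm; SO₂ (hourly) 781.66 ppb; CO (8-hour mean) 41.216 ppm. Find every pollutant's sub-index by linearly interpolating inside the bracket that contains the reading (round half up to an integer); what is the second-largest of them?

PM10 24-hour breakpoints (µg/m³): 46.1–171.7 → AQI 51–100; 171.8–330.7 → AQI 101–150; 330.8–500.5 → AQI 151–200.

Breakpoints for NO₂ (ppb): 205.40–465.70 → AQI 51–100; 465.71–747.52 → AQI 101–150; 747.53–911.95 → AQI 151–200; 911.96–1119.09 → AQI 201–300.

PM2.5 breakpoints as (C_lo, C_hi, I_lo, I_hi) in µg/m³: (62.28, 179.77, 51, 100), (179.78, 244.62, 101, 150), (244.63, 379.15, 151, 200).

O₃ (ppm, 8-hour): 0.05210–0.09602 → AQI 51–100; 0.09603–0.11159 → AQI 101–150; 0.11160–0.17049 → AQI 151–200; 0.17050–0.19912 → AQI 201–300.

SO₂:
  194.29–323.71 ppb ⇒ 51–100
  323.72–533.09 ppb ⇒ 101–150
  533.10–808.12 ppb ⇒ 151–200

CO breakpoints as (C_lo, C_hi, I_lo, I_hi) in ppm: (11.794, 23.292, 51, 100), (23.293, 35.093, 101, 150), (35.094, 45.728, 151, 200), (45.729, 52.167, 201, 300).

179

PM10: 123.8 lies in 46.1–171.7, so I_lo=51, I_hi=100, C_lo=46.1, C_hi=171.7.
(100−51)/(171.7−46.1) × (123.8−46.1) + 51 = 49/125.6 × 77.7 + 51 ≈ 81.31 → 81.
NO₂: 516.04 lies in 465.71–747.52, so I_lo=101, I_hi=150, C_lo=465.71, C_hi=747.52.
(150−101)/(747.52−465.71) × (516.04−465.71) + 101 = 49/281.81 × 50.33 + 101 ≈ 109.75 → 110.
PM2.5: 204.71 lies in 179.78–244.62, so I_lo=101, I_hi=150, C_lo=179.78, C_hi=244.62.
(150−101)/(244.62−179.78) × (204.71−179.78) + 101 = 49/64.84 × 24.93 + 101 ≈ 119.84 → 120.
O₃: 0.09629 ∈ [0.09603, 0.11159] ↔ index [101, 150].
101 + (0.09629−0.09603)·(150−101)/(0.11159−0.09603) = 101 + 0.00026·49/0.01556 ≈ 101.82, so AQI = 102.
SO₂: row 533.10–808.12 (AQI 151–200). (200−151)·(781.66−533.10)/(808.12−533.10) + 151 = 49·248.56/275.02 + 151 ≈ 195.29 → 195.
CO 41.216: bracket 35.094–45.728 → index 151–200; slope 49/10.634, offset 6.122.
AQI = 151 + 49/10.634·6.122 ≈ 179.21 ⇒ 179.
Sub-indices: PM10→81, NO₂→110, PM2.5→120, O₃→102, SO₂→195, CO→179. Ranked high→low: 195, 179, 120, 110, 102, 81. Second-highest sub-index = 179.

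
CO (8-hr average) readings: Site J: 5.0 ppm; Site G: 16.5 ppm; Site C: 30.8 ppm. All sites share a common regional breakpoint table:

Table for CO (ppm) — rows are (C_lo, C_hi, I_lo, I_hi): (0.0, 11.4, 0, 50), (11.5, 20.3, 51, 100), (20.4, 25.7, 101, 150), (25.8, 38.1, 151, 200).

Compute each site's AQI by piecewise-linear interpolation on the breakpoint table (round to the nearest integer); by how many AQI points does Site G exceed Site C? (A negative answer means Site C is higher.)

-92

Site J: row 0.0–11.4 (AQI 0–50). (50−0)·(5.0−0.0)/(11.4−0.0) + 0 = 50·5.0/11.4 + 0 ≈ 21.93 → 22.
Site G: 16.5 ∈ [11.5, 20.3] ↔ index [51, 100].
51 + (16.5−11.5)·(100−51)/(20.3−11.5) = 51 + 5.0·49/8.8 ≈ 78.84, so AQI = 79.
Site C: row 25.8–38.1 (AQI 151–200). (200−151)·(30.8−25.8)/(38.1−25.8) + 151 = 49·5.0/12.3 + 151 ≈ 170.92 → 171.
AQIs: Site J=22, Site G=79, Site C=171. Site G (79) − Site C (171) = -92.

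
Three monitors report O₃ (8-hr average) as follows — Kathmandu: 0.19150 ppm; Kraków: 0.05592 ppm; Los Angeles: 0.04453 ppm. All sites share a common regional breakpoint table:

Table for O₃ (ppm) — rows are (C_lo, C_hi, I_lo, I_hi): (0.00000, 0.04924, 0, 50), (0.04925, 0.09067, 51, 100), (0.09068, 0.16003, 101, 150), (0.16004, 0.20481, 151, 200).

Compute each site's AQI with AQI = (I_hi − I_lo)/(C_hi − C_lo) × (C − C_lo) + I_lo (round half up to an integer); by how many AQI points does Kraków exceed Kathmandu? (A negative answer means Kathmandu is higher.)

-126

Kathmandu: 0.19150 ∈ [0.16004, 0.20481] ↔ index [151, 200].
151 + (0.19150−0.16004)·(200−151)/(0.20481−0.16004) = 151 + 0.03146·49/0.04477 ≈ 185.43, so AQI = 185.
Kraków 0.05592: bracket 0.04925–0.09067 → index 51–100; slope 49/0.04142, offset 0.00667.
AQI = 51 + 49/0.04142·0.00667 ≈ 58.89 ⇒ 59.
Los Angeles 0.04453: bracket 0.00000–0.04924 → index 0–50; slope 50/0.04924, offset 0.04453.
AQI = 0 + 50/0.04924·0.04453 ≈ 45.22 ⇒ 45.
AQIs: Kathmandu=185, Kraków=59, Los Angeles=45. Kraków (59) − Kathmandu (185) = -126.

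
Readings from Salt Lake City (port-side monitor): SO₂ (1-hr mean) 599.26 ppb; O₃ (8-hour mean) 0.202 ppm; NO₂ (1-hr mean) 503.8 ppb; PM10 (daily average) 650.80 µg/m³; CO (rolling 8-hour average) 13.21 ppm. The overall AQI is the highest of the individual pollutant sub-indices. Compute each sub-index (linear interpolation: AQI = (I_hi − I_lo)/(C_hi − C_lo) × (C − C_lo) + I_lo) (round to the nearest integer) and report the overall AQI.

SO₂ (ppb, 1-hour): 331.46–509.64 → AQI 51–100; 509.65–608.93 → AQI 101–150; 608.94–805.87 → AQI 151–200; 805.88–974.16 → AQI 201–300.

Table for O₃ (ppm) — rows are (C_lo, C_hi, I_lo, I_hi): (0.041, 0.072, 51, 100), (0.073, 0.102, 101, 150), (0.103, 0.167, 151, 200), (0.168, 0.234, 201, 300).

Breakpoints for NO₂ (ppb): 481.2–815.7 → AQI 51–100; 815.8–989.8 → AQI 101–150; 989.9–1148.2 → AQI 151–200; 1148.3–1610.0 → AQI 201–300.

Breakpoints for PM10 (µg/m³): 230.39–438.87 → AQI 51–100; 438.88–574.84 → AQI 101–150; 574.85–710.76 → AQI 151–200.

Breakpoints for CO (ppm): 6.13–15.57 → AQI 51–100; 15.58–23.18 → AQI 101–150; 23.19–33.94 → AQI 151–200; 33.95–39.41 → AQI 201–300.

SO₂: row 509.65–608.93 (AQI 101–150). (150−101)·(599.26−509.65)/(608.93−509.65) + 101 = 49·89.61/99.28 + 101 ≈ 145.23 → 145.
O₃: row 0.168–0.234 (AQI 201–300). (300−201)·(0.202−0.168)/(0.234−0.168) + 201 = 99·0.034/0.066 + 201 ≈ 252.00 → 252.
NO₂: row 481.2–815.7 (AQI 51–100). (100−51)·(503.8−481.2)/(815.7−481.2) + 51 = 49·22.6/334.5 + 51 ≈ 54.31 → 54.
PM10: 650.80 lies in 574.85–710.76, so I_lo=151, I_hi=200, C_lo=574.85, C_hi=710.76.
(200−151)/(710.76−574.85) × (650.80−574.85) + 151 = 49/135.91 × 75.95 + 151 ≈ 178.38 → 178.
CO: 13.21 ∈ [6.13, 15.57] ↔ index [51, 100].
51 + (13.21−6.13)·(100−51)/(15.57−6.13) = 51 + 7.08·49/9.44 ≈ 87.75, so AQI = 88.
Sub-indices: SO₂→145, O₃→252, NO₂→54, PM10→178, CO→88. Overall AQI = max = 252; dominant pollutant is O₃.

252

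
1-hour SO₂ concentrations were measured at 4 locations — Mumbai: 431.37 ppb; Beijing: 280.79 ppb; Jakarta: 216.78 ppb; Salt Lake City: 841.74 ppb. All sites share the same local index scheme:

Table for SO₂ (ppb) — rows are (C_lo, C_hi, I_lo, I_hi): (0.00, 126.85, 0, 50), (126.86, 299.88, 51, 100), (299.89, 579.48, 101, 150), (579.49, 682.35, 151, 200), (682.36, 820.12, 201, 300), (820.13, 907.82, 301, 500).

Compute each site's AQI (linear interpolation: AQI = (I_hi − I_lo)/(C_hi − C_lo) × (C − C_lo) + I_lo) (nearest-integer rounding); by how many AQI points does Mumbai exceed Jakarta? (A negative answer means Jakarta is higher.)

Mumbai: row 299.89–579.48 (AQI 101–150). (150−101)·(431.37−299.89)/(579.48−299.89) + 101 = 49·131.48/279.59 + 101 ≈ 124.04 → 124.
Beijing: 280.79 lies in 126.86–299.88, so I_lo=51, I_hi=100, C_lo=126.86, C_hi=299.88.
(100−51)/(299.88−126.86) × (280.79−126.86) + 51 = 49/173.02 × 153.93 + 51 ≈ 94.59 → 95.
Jakarta: 216.78 ∈ [126.86, 299.88] ↔ index [51, 100].
51 + (216.78−126.86)·(100−51)/(299.88−126.86) = 51 + 89.92·49/173.02 ≈ 76.47, so AQI = 76.
Salt Lake City: 841.74 ∈ [820.13, 907.82] ↔ index [301, 500].
301 + (841.74−820.13)·(500−301)/(907.82−820.13) = 301 + 21.61·199/87.69 ≈ 350.04, so AQI = 350.
AQIs: Mumbai=124, Beijing=95, Jakarta=76, Salt Lake City=350. Mumbai (124) − Jakarta (76) = 48.

48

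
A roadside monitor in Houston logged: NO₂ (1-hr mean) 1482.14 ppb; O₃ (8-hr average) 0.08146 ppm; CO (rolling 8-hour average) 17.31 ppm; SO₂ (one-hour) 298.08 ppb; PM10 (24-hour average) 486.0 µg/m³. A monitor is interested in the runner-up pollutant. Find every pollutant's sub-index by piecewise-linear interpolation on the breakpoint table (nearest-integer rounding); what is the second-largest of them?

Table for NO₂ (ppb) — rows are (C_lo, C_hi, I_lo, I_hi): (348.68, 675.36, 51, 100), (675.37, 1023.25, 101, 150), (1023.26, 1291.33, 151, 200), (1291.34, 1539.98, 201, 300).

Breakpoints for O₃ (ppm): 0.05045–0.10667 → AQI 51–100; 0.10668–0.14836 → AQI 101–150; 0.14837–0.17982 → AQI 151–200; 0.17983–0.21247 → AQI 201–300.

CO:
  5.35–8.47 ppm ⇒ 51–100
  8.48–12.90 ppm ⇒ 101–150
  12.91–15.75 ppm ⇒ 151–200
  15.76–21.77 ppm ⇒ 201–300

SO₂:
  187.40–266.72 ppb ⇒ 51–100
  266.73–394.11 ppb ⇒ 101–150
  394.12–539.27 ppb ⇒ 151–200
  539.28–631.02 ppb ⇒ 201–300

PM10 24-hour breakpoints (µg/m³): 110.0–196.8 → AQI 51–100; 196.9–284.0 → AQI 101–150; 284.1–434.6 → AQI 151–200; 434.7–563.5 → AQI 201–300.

240

NO₂ 1482.14: bracket 1291.34–1539.98 → index 201–300; slope 99/248.64, offset 190.80.
AQI = 201 + 99/248.64·190.80 ≈ 276.97 ⇒ 277.
O₃ 0.08146: bracket 0.05045–0.10667 → index 51–100; slope 49/0.05622, offset 0.03101.
AQI = 51 + 49/0.05622·0.03101 ≈ 78.03 ⇒ 78.
CO: 17.31 lies in 15.76–21.77, so I_lo=201, I_hi=300, C_lo=15.76, C_hi=21.77.
(300−201)/(21.77−15.76) × (17.31−15.76) + 201 = 99/6.01 × 1.55 + 201 ≈ 226.53 → 227.
SO₂: row 266.73–394.11 (AQI 101–150). (150−101)·(298.08−266.73)/(394.11−266.73) + 101 = 49·31.35/127.38 + 101 ≈ 113.06 → 113.
PM10: 486.0 ∈ [434.7, 563.5] ↔ index [201, 300].
201 + (486.0−434.7)·(300−201)/(563.5−434.7) = 201 + 51.3·99/128.8 ≈ 240.43, so AQI = 240.
Sub-indices: NO₂→277, O₃→78, CO→227, SO₂→113, PM10→240. Ranked high→low: 277, 240, 227, 113, 78. Second-highest sub-index = 240.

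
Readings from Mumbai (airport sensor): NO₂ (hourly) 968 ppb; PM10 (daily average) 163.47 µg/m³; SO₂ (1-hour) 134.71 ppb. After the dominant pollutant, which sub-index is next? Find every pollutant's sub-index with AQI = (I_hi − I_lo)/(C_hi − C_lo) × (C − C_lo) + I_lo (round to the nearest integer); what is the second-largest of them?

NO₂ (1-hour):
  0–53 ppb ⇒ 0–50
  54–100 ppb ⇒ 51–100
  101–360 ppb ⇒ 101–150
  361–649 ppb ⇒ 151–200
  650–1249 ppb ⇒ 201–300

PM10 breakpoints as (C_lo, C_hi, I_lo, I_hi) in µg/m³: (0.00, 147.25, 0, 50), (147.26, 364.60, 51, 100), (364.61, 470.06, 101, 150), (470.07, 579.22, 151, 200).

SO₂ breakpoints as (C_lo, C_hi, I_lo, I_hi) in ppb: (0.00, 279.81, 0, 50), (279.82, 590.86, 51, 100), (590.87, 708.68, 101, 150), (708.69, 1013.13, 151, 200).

55

NO₂: 968 lies in 650–1249, so I_lo=201, I_hi=300, C_lo=650, C_hi=1249.
(300−201)/(1249−650) × (968−650) + 201 = 99/599 × 318 + 201 ≈ 253.56 → 254.
PM10: 163.47 lies in 147.26–364.60, so I_lo=51, I_hi=100, C_lo=147.26, C_hi=364.60.
(100−51)/(364.60−147.26) × (163.47−147.26) + 51 = 49/217.34 × 16.21 + 51 ≈ 54.65 → 55.
SO₂: 134.71 lies in 0.00–279.81, so I_lo=0, I_hi=50, C_lo=0.00, C_hi=279.81.
(50−0)/(279.81−0.00) × (134.71−0.00) + 0 = 50/279.81 × 134.71 + 0 ≈ 24.07 → 24.
Sub-indices: NO₂→254, PM10→55, SO₂→24. Ranked high→low: 254, 55, 24. Second-highest sub-index = 55.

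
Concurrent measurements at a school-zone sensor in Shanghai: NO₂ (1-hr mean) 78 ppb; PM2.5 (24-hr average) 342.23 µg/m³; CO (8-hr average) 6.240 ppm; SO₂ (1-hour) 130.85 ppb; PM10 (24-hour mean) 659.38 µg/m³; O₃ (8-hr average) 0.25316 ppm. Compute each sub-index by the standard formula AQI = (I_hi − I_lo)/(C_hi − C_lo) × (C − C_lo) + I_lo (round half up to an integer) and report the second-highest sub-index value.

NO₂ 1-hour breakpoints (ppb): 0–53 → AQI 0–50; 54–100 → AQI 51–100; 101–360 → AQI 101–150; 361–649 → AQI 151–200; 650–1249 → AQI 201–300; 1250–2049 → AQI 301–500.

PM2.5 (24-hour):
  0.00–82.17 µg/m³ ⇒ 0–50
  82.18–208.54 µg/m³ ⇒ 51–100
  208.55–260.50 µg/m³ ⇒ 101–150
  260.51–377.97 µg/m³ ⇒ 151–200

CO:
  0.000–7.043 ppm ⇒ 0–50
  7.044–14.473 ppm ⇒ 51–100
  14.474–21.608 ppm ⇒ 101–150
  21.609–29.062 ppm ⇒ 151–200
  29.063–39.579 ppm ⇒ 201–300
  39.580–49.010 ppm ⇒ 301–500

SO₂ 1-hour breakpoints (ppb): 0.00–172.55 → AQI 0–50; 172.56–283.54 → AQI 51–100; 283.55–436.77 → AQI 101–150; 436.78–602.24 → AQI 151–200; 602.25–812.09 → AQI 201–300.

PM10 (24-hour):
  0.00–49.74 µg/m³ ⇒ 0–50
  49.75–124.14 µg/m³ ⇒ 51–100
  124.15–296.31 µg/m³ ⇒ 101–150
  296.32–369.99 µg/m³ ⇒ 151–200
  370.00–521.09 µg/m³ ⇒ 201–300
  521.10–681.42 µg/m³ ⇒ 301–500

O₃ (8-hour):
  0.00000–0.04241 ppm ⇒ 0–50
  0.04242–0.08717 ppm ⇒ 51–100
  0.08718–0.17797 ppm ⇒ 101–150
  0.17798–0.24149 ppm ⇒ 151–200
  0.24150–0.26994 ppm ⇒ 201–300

NO₂ 78: bracket 54–100 → index 51–100; slope 49/46, offset 24.
AQI = 51 + 49/46·24 ≈ 76.57 ⇒ 77.
PM2.5: row 260.51–377.97 (AQI 151–200). (200−151)·(342.23−260.51)/(377.97−260.51) + 151 = 49·81.72/117.46 + 151 ≈ 185.09 → 185.
CO: 6.240 lies in 0.000–7.043, so I_lo=0, I_hi=50, C_lo=0.000, C_hi=7.043.
(50−0)/(7.043−0.000) × (6.240−0.000) + 0 = 50/7.043 × 6.240 + 0 ≈ 44.30 → 44.
SO₂: 130.85 lies in 0.00–172.55, so I_lo=0, I_hi=50, C_lo=0.00, C_hi=172.55.
(50−0)/(172.55−0.00) × (130.85−0.00) + 0 = 50/172.55 × 130.85 + 0 ≈ 37.92 → 38.
PM10 659.38: bracket 521.10–681.42 → index 301–500; slope 199/160.32, offset 138.28.
AQI = 301 + 199/160.32·138.28 ≈ 472.64 ⇒ 473.
O₃ 0.25316: bracket 0.24150–0.26994 → index 201–300; slope 99/0.02844, offset 0.01166.
AQI = 201 + 99/0.02844·0.01166 ≈ 241.59 ⇒ 242.
Sub-indices: NO₂→77, PM2.5→185, CO→44, SO₂→38, PM10→473, O₃→242. Ranked high→low: 473, 242, 185, 77, 44, 38. Second-highest sub-index = 242.

242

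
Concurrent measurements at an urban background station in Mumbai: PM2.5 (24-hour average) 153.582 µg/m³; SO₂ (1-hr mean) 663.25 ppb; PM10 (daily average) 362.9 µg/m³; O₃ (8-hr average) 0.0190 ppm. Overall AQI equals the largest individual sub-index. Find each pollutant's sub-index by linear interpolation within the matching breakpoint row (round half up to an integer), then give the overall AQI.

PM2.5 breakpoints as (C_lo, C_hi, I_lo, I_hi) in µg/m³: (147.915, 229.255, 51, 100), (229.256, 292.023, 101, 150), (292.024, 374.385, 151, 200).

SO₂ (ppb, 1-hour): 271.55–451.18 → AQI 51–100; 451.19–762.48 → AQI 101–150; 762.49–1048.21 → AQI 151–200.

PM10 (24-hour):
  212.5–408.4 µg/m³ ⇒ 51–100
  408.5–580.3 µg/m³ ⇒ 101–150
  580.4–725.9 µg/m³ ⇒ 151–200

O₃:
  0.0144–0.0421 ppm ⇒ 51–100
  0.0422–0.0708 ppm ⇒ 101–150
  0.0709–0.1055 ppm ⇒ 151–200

PM2.5: 153.582 ∈ [147.915, 229.255] ↔ index [51, 100].
51 + (153.582−147.915)·(100−51)/(229.255−147.915) = 51 + 5.667·49/81.340 ≈ 54.41, so AQI = 54.
SO₂: row 451.19–762.48 (AQI 101–150). (150−101)·(663.25−451.19)/(762.48−451.19) + 101 = 49·212.06/311.29 + 101 ≈ 134.38 → 134.
PM10: 362.9 lies in 212.5–408.4, so I_lo=51, I_hi=100, C_lo=212.5, C_hi=408.4.
(100−51)/(408.4−212.5) × (362.9−212.5) + 51 = 49/195.9 × 150.4 + 51 ≈ 88.62 → 89.
O₃: 0.0190 lies in 0.0144–0.0421, so I_lo=51, I_hi=100, C_lo=0.0144, C_hi=0.0421.
(100−51)/(0.0421−0.0144) × (0.0190−0.0144) + 51 = 49/0.0277 × 0.0046 + 51 ≈ 59.14 → 59.
Sub-indices: PM2.5→54, SO₂→134, PM10→89, O₃→59. Overall AQI = max = 134; dominant pollutant is SO₂.

134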